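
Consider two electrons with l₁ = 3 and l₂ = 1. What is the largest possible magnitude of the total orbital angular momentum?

Angular momentum addition gives L = |l₁ − l₂|, …, l₁ + l₂.
Allowed values: L = 2, 3, 4.
The largest magnitude corresponds to L = 4: |L_tot| = ℏ√(4·5) = 2√5 ℏ.

|L_tot|_max = 2√5 ℏ ≈ 4.472ℏ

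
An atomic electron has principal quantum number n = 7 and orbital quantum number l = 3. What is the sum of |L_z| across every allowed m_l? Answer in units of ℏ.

Σ|L_z| = 12 ℏ

The allowed m_l values are -3, -2, -1, 0, 1, 2, 3.
Σ|m_l| = 2·3(3+1)/2 = 12.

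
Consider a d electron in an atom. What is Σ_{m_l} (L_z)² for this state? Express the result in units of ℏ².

Σ(L_z)² = 10 ℏ²

A d state has l = 2.
m_l ∈ {-2, -1, 0, 1, 2}.
Σ m_l² = 2·(1 + 4) = 10.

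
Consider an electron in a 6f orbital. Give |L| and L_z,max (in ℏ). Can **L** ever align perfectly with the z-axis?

The 6f subshell has l = 3.
|L| = 2√3 ℏ ≈ 3.4641ℏ, while L_z,max = lℏ = 3ℏ.
Since |L| > L_z,max, the vector can never point exactly along z; the closest it comes is θ_min = arccos(3/√12) ≈ 30.0°.

No: L_z,max = 3ℏ < |L| = 2√3 ℏ ≈ 3.464ℏ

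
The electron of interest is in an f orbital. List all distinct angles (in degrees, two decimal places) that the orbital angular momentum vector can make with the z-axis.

The letter f corresponds to l = 3.
|L| = √(l(l+1)) ℏ = 2√3 ℏ.
cos θ = m_l/√12 for each m_l ∈ {-3, -2, -1, 0, 1, 2, 3}.

θ ∈ {30.00°, 54.74°, 73.22°, 90.00°, 106.78°, 125.26°, 150.00°}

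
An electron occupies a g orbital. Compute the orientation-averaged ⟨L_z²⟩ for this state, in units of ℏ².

The letter g corresponds to l = 4.
The allowed m_l values are -4, -3, -2, -1, 0, 1, 2, 3, 4.
Average of L_z² over 9 states: 60/9 ℏ² = 6.667 ℏ².

⟨L_z²⟩ = 6.667 ℏ²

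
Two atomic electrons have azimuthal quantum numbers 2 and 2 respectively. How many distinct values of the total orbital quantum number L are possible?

5

The total orbital quantum number L ranges from |l₁ − l₂| to l₁ + l₂ in integer steps.
Allowed values: L = 0, 1, 2, 3, 4.
That is 5 values.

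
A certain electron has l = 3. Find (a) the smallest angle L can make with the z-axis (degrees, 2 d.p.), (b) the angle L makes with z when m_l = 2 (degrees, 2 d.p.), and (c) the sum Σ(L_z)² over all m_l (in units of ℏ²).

cos θ_min = 3/√12, so θ_min ≈ 30.00°.
For m_l = 2: cos θ = 2/√12, θ ≈ 54.74°.
Σ m_l² = 28, so Σ(L_z)² = 28 ℏ².

θ_min ≈ 30.00°; θ(m_l=2) ≈ 54.74°; Σ(L_z)² = 28 ℏ²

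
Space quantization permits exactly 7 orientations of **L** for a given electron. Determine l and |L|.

7 = 2l + 1, so l = (7−1)/2 = 3.
|L| = ℏ√(l(l+1)) = ℏ√(3·4) = 2√3 ℏ.

l = 3, |L| = 2√3 ℏ ≈ 3.464ℏ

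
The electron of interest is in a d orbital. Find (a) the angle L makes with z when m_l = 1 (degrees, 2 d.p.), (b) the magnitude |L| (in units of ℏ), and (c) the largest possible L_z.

θ(m_l=1) ≈ 65.91°; |L| = √6 ℏ ≈ 2.449ℏ; L_z,max = 2ℏ

D corresponds to l = 2.
For m_l = 1: cos θ = 1/√6, θ ≈ 65.91°.
|L| = ℏ√(2·3) = √6 ℏ ≈ 2.449ℏ.
L_z,max = lℏ = 2ℏ.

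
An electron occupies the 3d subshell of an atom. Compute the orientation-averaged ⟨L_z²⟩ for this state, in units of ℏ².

The 3d subshell has l = 2.
m_l runs from −2 to 2, i.e. {-2, -1, 0, 1, 2}.
⟨L_z²⟩ = ℏ²·(Σ m_l²)/(2l+1) = ℏ²·10/5 = 2ℏ².

⟨L_z²⟩ = 2 ℏ²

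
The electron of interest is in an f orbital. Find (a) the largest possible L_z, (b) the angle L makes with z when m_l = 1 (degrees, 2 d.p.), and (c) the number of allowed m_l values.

L_z,max = 3ℏ; θ(m_l=1) ≈ 73.22°; 7 values

An f state has l = 3.
L_z,max = lℏ = 3ℏ.
For m_l = 1: cos θ = 1/√12, θ ≈ 73.22°.
There are 2l+1 = 7 values of m_l.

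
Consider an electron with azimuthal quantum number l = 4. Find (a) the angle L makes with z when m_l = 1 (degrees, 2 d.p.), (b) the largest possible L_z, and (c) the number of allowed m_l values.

For m_l = 1: cos θ = 1/√20, θ ≈ 77.08°.
L_z,max = lℏ = 4ℏ.
There are 2l+1 = 9 values of m_l.

θ(m_l=1) ≈ 77.08°; L_z,max = 4ℏ; 9 values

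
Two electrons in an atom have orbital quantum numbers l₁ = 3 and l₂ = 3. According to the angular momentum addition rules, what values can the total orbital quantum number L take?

L runs from |3 − 3| = 0 to 3 + 3 = 6.
L ∈ {0, 1, 2, 3, 4, 5, 6}.

L = 0, 1, 2, 3, 4, 5, 6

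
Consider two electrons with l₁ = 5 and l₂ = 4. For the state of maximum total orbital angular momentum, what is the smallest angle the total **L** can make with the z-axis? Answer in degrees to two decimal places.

Angular momentum addition gives L = |l₁ − l₂|, …, l₁ + l₂.
L ∈ {1, 2, 3, 4, 5, 6, 7, 8, 9}.
The maximum is L = 9, with |L_tot| = ℏ√(9·10) = 3√10 ℏ.
The minimum angle with z is arccos(9/√90) ≈ 18.43°.

θ_min ≈ 18.43°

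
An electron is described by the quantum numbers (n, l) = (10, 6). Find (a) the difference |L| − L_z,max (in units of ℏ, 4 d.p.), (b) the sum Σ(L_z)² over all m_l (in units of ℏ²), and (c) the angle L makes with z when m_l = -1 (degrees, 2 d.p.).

|L| − L_z,max = (√42 − 6)ℏ ≈ 0.4807ℏ.
Σ m_l² = 182, so Σ(L_z)² = 182 ℏ².
For m_l = -1: cos θ = -1/√42, θ ≈ 98.88°.

|L|−L_z,max ≈ 0.4807ℏ; Σ(L_z)² = 182 ℏ²; θ(m_l=-1) ≈ 98.88°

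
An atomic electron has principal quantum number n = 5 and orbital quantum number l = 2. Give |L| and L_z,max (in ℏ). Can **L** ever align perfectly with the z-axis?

No: L_z,max = 2ℏ < |L| = √6 ℏ ≈ 2.449ℏ

|L| = √6 ℏ ≈ 2.4495ℏ, while L_z,max = lℏ = 2ℏ.
Since |L| > L_z,max, the vector can never point exactly along z; the closest it comes is θ_min = arccos(2/√6) ≈ 35.3°.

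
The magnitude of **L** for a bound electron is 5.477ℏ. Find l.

(|L|/ℏ)² = l(l+1) = 30.
Solving: l = 5.

l = 5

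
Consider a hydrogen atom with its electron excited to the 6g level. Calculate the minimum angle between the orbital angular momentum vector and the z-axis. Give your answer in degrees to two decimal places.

θ_min ≈ 26.57°

The 6g level has l = 4.
|L| = √(l(l+1)) ℏ = 2√5 ℏ.
The smallest angle corresponds to the largest L_z, i.e. m_l = l = 4, giving L_z = 4ℏ.
cos θ_min = 4/√20, so θ_min ≈ 26.57°.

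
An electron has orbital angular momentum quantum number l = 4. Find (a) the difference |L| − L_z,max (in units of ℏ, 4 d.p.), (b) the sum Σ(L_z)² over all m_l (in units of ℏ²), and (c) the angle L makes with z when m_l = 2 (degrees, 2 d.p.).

|L|−L_z,max ≈ 0.4721ℏ; Σ(L_z)² = 60 ℏ²; θ(m_l=2) ≈ 63.43°

|L| − L_z,max = (2√5 − 4)ℏ ≈ 0.4721ℏ.
Σ m_l² = 60, so Σ(L_z)² = 60 ℏ².
For m_l = 2: cos θ = 2/√20, θ ≈ 63.43°.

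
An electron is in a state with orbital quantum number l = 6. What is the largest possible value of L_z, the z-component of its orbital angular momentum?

L_z = m_l ℏ with m_l ∈ {−6, …, 6}; the maximum is m_l = 6.

L_z,max = 6ℏ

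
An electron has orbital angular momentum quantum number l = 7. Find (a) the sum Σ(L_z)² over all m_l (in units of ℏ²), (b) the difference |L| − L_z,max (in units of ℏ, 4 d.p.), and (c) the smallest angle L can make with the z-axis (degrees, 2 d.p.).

Σ m_l² = 280, so Σ(L_z)² = 280 ℏ².
|L| − L_z,max = (2√14 − 7)ℏ ≈ 0.4833ℏ.
cos θ_min = 7/√56, so θ_min ≈ 20.70°.

Σ(L_z)² = 280 ℏ²; |L|−L_z,max ≈ 0.4833ℏ; θ_min ≈ 20.70°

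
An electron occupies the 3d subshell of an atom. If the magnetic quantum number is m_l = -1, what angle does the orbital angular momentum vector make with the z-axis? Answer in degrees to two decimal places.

θ ≈ 114.09°

The 3d subshell has l = 2.
|L| = ℏ√(l(l+1)) = √6 ℏ.
L_z = m_l ℏ = −1ℏ.
cos θ = L_z/|L| = -1/√6, so θ ≈ 114.09°.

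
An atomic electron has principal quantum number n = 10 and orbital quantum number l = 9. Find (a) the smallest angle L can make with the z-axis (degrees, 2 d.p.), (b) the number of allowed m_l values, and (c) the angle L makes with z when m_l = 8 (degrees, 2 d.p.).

θ_min ≈ 18.43°; 19 values; θ(m_l=8) ≈ 32.51°

cos θ_min = 9/√90, so θ_min ≈ 18.43°.
There are 2l+1 = 19 values of m_l.
For m_l = 8: cos θ = 8/√90, θ ≈ 32.51°.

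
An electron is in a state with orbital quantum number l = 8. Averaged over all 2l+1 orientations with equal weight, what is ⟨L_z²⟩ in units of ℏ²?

⟨L_z²⟩ = 24 ℏ²

m_l runs from −8 to 8, i.e. {-8, -7, -6, -5, -4, -3, -2, -1, 0, 1, 2, 3, 4, 5, 6, 7, 8}.
Average of L_z² over 17 states: 408/17 ℏ² = 24 ℏ².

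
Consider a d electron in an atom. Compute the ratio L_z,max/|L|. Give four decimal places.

A d state has l = 2.
|L| = √6 ℏ ≈ 2.4495ℏ, while L_z,max = lℏ = 2ℏ.
L_z,max/|L| = 2/√6 = 0.8165.

L_z,max/|L| = 0.8165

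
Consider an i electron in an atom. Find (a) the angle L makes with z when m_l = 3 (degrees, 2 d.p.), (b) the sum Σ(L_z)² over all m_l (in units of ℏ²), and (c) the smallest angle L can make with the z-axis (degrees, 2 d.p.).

For an i orbital, l = 6.
For m_l = 3: cos θ = 3/√42, θ ≈ 62.42°.
Σ m_l² = 182, so Σ(L_z)² = 182 ℏ².
cos θ_min = 6/√42, so θ_min ≈ 22.21°.

θ(m_l=3) ≈ 62.42°; Σ(L_z)² = 182 ℏ²; θ_min ≈ 22.21°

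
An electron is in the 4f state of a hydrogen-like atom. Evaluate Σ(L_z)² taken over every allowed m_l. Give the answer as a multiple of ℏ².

For 4f, l = 3.
m_l ∈ {-3, -2, -1, 0, 1, 2, 3}.
Σ m_l² = 2·(1 + 4 + 9) = 28.

Σ(L_z)² = 28 ℏ²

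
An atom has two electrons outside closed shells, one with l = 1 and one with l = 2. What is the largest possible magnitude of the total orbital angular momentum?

|L_tot|_max = 2√3 ℏ ≈ 3.464ℏ

By the triangle rule, |l₁ − l₂| ≤ L ≤ l₁ + l₂.
L ∈ {1, 2, 3}.
The largest magnitude corresponds to L = 3: |L_tot| = ℏ√(3·4) = 2√3 ℏ.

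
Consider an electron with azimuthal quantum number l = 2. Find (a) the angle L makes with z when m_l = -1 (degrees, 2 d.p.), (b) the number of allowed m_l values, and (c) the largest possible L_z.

For m_l = -1: cos θ = -1/√6, θ ≈ 114.09°.
There are 2l+1 = 5 values of m_l.
L_z,max = lℏ = 2ℏ.

θ(m_l=-1) ≈ 114.09°; 5 values; L_z,max = 2ℏ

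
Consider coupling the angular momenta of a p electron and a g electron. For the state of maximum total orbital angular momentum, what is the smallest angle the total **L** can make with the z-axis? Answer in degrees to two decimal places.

θ_min ≈ 24.09°

The total orbital quantum number L ranges from |l₁ − l₂| to l₁ + l₂ in integer steps.
So L can be 3, 4, 5.
The maximum is L = 5, with |L_tot| = ℏ√(5·6) = √30 ℏ.
The minimum angle with z is arccos(5/√30) ≈ 24.09°.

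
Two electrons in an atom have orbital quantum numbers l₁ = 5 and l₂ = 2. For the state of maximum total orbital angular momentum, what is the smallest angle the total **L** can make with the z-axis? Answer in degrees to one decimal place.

θ_min ≈ 20.7°

Angular momentum addition gives L = |l₁ − l₂|, …, l₁ + l₂.
Allowed values: L = 3, 4, 5, 6, 7.
The maximum is L = 7, with |L_tot| = ℏ√(7·8) = 2√14 ℏ.
The minimum angle with z is arccos(7/√56) ≈ 20.7°.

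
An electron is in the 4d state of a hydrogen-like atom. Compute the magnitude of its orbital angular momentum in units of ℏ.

|L| = √6 ℏ ≈ 2.449ℏ

4d means n = 4, l = 2.
|L| = ℏ√(l(l+1)) = ℏ√(2·3) = √6 ℏ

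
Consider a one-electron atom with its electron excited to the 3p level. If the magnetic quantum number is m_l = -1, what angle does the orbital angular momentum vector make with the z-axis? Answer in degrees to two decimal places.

The 3p level has l = 1.
|L|² = l(l+1)ℏ² = 2ℏ², so |L| = √2 ℏ.
L_z = m_l ℏ = −1ℏ.
cos θ = L_z/|L| = -1/√2, so θ ≈ 135.00°.

θ ≈ 135.00°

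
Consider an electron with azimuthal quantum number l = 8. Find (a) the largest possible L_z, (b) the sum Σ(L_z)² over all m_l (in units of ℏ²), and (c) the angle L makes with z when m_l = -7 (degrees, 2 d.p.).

L_z,max = lℏ = 8ℏ.
Σ m_l² = 408, so Σ(L_z)² = 408 ℏ².
For m_l = -7: cos θ = -7/√72, θ ≈ 145.58°.

L_z,max = 8ℏ; Σ(L_z)² = 408 ℏ²; θ(m_l=-7) ≈ 145.58°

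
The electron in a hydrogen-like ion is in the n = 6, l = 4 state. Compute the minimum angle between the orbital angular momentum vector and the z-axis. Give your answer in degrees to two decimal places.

θ_min ≈ 26.57°

|L|² = l(l+1)ℏ² = 20ℏ², so |L| = 2√5 ℏ.
The smallest angle corresponds to the largest L_z, i.e. m_l = l = 4, giving L_z = 4ℏ.
cos θ_min = 4/√20, so θ_min ≈ 26.57°.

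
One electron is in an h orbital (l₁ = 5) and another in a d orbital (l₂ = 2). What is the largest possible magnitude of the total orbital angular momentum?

The total orbital quantum number L ranges from |l₁ − l₂| to l₁ + l₂ in integer steps.
L ∈ {3, 4, 5, 6, 7}.
The largest magnitude corresponds to L = 7: |L_tot| = ℏ√(7·8) = 2√14 ℏ.

|L_tot|_max = 2√14 ℏ ≈ 7.483ℏ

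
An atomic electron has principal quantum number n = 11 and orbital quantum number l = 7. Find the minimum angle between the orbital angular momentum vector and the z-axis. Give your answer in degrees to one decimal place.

θ_min ≈ 20.7°

|L| = ℏ√(l(l+1)) = 2√14 ℏ.
The smallest angle corresponds to the largest L_z, i.e. m_l = l = 7, giving L_z = 7ℏ.
cos θ_min = 7/√56, so θ_min ≈ 20.7°.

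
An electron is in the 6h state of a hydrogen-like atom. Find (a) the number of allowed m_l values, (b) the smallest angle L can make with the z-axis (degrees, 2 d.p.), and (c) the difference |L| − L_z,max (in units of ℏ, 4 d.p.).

The 6h subshell has l = 5.
There are 2l+1 = 11 values of m_l.
cos θ_min = 5/√30, so θ_min ≈ 24.09°.
|L| − L_z,max = (√30 − 5)ℏ ≈ 0.4772ℏ.

11 values; θ_min ≈ 24.09°; |L|−L_z,max ≈ 0.4772ℏ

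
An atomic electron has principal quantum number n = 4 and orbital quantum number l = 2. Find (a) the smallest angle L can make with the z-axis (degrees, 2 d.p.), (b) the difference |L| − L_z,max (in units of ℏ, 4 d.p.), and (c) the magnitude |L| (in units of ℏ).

cos θ_min = 2/√6, so θ_min ≈ 35.26°.
|L| − L_z,max = (√6 − 2)ℏ ≈ 0.4495ℏ.
|L| = ℏ√(2·3) = √6 ℏ ≈ 2.449ℏ.

θ_min ≈ 35.26°; |L|−L_z,max ≈ 0.4495ℏ; |L| = √6 ℏ ≈ 2.449ℏ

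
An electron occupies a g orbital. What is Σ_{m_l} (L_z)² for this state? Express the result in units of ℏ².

Σ(L_z)² = 60 ℏ²

For a g orbital, l = 4.
m_l ∈ {-4, -3, -2, -1, 0, 1, 2, 3, 4}.
Σ m_l² = 2·(1 + 4 + 9 + 16) = 60.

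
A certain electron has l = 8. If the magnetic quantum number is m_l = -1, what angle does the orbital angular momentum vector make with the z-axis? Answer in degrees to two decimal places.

θ ≈ 96.77°

|L|² = l(l+1)ℏ² = 72ℏ², so |L| = 6√2 ℏ.
L_z = m_l ℏ = −1ℏ.
cos θ = L_z/|L| = -1/√72, so θ ≈ 96.77°.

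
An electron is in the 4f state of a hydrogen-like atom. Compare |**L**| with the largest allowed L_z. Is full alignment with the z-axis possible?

The 4f subshell has l = 3.
|L| = 2√3 ℏ ≈ 3.4641ℏ, while L_z,max = lℏ = 3ℏ.
Since |L| > L_z,max, the vector can never point exactly along z; the closest it comes is θ_min = arccos(3/√12) ≈ 30.0°.

No: L_z,max = 3ℏ < |L| = 2√3 ℏ ≈ 3.464ℏ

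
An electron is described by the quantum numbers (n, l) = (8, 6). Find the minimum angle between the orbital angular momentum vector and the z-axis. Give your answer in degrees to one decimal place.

θ_min ≈ 22.2°

|L| = ℏ√(l(l+1)) = √42 ℏ.
The smallest angle corresponds to the largest L_z, i.e. m_l = l = 6, giving L_z = 6ℏ.
cos θ_min = 6/√42, so θ_min ≈ 22.2°.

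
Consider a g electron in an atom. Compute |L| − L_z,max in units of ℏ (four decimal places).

|L| − L_z,max ≈ 0.4721ℏ

A g state has l = 4.
|L| = 2√5 ℏ ≈ 4.4721ℏ, while L_z,max = lℏ = 4ℏ.
The difference is (2√5 − 4)ℏ ≈ 0.4721ℏ.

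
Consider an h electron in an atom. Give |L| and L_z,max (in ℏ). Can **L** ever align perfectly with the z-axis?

No: L_z,max = 5ℏ < |L| = √30 ℏ ≈ 5.477ℏ

The letter h corresponds to l = 5.
|L| = √30 ℏ ≈ 5.4772ℏ, while L_z,max = lℏ = 5ℏ.
Since |L| > L_z,max, the vector can never point exactly along z; the closest it comes is θ_min = arccos(5/√30) ≈ 24.1°.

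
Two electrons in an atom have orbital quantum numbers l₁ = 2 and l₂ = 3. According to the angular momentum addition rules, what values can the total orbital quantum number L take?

The total orbital quantum number L ranges from |l₁ − l₂| to l₁ + l₂ in integer steps.
L ∈ {1, 2, 3, 4, 5}.

L = 1, 2, 3, 4, 5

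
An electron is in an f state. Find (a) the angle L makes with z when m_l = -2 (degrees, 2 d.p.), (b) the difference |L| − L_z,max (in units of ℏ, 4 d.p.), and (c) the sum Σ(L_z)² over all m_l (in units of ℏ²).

θ(m_l=-2) ≈ 125.26°; |L|−L_z,max ≈ 0.4641ℏ; Σ(L_z)² = 28 ℏ²

For an f orbital, l = 3.
For m_l = -2: cos θ = -2/√12, θ ≈ 125.26°.
|L| − L_z,max = (2√3 − 3)ℏ ≈ 0.4641ℏ.
Σ m_l² = 28, so Σ(L_z)² = 28 ℏ².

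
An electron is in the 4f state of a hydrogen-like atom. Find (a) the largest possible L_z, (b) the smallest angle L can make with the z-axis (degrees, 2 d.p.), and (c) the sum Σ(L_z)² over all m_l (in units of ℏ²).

The 4f subshell has l = 3.
L_z,max = lℏ = 3ℏ.
cos θ_min = 3/√12, so θ_min ≈ 30.00°.
Σ m_l² = 28, so Σ(L_z)² = 28 ℏ².

L_z,max = 3ℏ; θ_min ≈ 30.00°; Σ(L_z)² = 28 ℏ²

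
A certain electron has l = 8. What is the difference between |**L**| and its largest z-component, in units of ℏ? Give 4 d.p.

|L| = 6√2 ℏ ≈ 8.4853ℏ, while L_z,max = lℏ = 8ℏ.
The difference is (6√2 − 8)ℏ ≈ 0.4853ℏ.

|L| − L_z,max ≈ 0.4853ℏ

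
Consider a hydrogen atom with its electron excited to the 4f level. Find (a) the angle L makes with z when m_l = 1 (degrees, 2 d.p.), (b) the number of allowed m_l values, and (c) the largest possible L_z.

θ(m_l=1) ≈ 73.22°; 7 values; L_z,max = 3ℏ

The 4f level has l = 3.
For m_l = 1: cos θ = 1/√12, θ ≈ 73.22°.
There are 2l+1 = 7 values of m_l.
L_z,max = lℏ = 3ℏ.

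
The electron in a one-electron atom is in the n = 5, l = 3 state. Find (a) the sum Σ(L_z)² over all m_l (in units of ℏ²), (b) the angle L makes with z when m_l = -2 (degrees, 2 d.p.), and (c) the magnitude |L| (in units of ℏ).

Σ(L_z)² = 28 ℏ²; θ(m_l=-2) ≈ 125.26°; |L| = 2√3 ℏ ≈ 3.464ℏ

Σ m_l² = 28, so Σ(L_z)² = 28 ℏ².
For m_l = -2: cos θ = -2/√12, θ ≈ 125.26°.
|L| = ℏ√(3·4) = 2√3 ℏ ≈ 3.464ℏ.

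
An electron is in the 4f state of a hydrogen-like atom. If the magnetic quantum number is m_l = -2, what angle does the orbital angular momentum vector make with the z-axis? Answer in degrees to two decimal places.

The 4f subshell has l = 3.
|L|² = l(l+1)ℏ² = 12ℏ², so |L| = 2√3 ℏ.
L_z = m_l ℏ = −2ℏ.
cos θ = L_z/|L| = -2/√12, so θ ≈ 125.26°.

θ ≈ 125.26°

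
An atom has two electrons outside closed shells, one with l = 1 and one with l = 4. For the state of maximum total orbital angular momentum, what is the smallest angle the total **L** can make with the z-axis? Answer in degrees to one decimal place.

By the triangle rule, |l₁ − l₂| ≤ L ≤ l₁ + l₂.
So L can be 3, 4, 5.
The maximum is L = 5, with |L_tot| = ℏ√(5·6) = √30 ℏ.
The minimum angle with z is arccos(5/√30) ≈ 24.1°.

θ_min ≈ 24.1°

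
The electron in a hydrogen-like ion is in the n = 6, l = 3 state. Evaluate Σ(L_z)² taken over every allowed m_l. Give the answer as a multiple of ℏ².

Σ(L_z)² = 28 ℏ²

m_l ∈ {-3, -2, -1, 0, 1, 2, 3}.
Σ m_l² = 2·(1 + 4 + 9) = 28.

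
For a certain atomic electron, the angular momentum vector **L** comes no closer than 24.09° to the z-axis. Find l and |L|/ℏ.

l = 5, |L| = √30 ℏ ≈ 5.477ℏ

cos²θ_min = l/(l+1) = 0.8334.
Thus l = 0.8334/(1 − 0.8334) ≈ 5.
Then |L| = ℏ√(5·6) = √30 ℏ.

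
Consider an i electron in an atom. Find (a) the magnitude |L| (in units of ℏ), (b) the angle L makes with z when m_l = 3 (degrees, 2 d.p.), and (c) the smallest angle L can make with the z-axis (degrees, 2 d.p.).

|L| = √42 ℏ ≈ 6.481ℏ; θ(m_l=3) ≈ 62.42°; θ_min ≈ 22.21°

An i state has l = 6.
|L| = ℏ√(6·7) = √42 ℏ ≈ 6.481ℏ.
For m_l = 3: cos θ = 3/√42, θ ≈ 62.42°.
cos θ_min = 6/√42, so θ_min ≈ 22.21°.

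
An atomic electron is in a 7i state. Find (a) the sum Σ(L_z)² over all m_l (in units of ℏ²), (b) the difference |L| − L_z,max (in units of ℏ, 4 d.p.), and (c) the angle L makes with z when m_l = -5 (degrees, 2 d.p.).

Σ(L_z)² = 182 ℏ²; |L|−L_z,max ≈ 0.4807ℏ; θ(m_l=-5) ≈ 140.49°

The 7i subshell has l = 6.
Σ m_l² = 182, so Σ(L_z)² = 182 ℏ².
|L| − L_z,max = (√42 − 6)ℏ ≈ 0.4807ℏ.
For m_l = -5: cos θ = -5/√42, θ ≈ 140.49°.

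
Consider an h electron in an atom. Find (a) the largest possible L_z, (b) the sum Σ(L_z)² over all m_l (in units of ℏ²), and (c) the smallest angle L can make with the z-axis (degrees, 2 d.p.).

An h state has l = 5.
L_z,max = lℏ = 5ℏ.
Σ m_l² = 110, so Σ(L_z)² = 110 ℏ².
cos θ_min = 5/√30, so θ_min ≈ 24.09°.

L_z,max = 5ℏ; Σ(L_z)² = 110 ℏ²; θ_min ≈ 24.09°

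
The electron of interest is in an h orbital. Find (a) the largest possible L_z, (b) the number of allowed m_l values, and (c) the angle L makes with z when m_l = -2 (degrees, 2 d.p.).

L_z,max = 5ℏ; 11 values; θ(m_l=-2) ≈ 111.42°

For an h orbital, l = 5.
L_z,max = lℏ = 5ℏ.
There are 2l+1 = 11 values of m_l.
For m_l = -2: cos θ = -2/√30, θ ≈ 111.42°.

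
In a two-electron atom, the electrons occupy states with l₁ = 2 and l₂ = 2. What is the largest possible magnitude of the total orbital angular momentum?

Angular momentum addition gives L = |l₁ − l₂|, …, l₁ + l₂.
Allowed values: L = 0, 1, 2, 3, 4.
The largest magnitude corresponds to L = 4: |L_tot| = ℏ√(4·5) = 2√5 ℏ.

|L_tot|_max = 2√5 ℏ ≈ 4.472ℏ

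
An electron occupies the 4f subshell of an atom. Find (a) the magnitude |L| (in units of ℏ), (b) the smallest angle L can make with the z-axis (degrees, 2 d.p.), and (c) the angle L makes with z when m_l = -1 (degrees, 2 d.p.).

|L| = 2√3 ℏ ≈ 3.464ℏ; θ_min ≈ 30.00°; θ(m_l=-1) ≈ 106.78°

For 4f, l = 3.
|L| = ℏ√(3·4) = 2√3 ℏ ≈ 3.464ℏ.
cos θ_min = 3/√12, so θ_min ≈ 30.00°.
For m_l = -1: cos θ = -1/√12, θ ≈ 106.78°.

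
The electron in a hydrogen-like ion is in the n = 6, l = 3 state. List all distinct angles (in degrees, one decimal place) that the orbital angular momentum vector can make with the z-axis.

|L| = √(l(l+1)) ℏ = 2√3 ℏ.
cos θ = m_l/√12 for each m_l ∈ {-3, -2, -1, 0, 1, 2, 3}.

θ ∈ {30.0°, 54.7°, 73.2°, 90.0°, 106.8°, 125.3°, 150.0°}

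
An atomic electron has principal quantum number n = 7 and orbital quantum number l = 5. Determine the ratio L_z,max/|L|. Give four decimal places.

|L| = √30 ℏ ≈ 5.4772ℏ, while L_z,max = lℏ = 5ℏ.
L_z,max/|L| = 5/√30 = 0.9129.

L_z,max/|L| = 0.9129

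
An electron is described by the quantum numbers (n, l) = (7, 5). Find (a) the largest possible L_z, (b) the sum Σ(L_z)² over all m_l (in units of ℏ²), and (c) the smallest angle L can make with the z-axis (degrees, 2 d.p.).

L_z,max = lℏ = 5ℏ.
Σ m_l² = 110, so Σ(L_z)² = 110 ℏ².
cos θ_min = 5/√30, so θ_min ≈ 24.09°.

L_z,max = 5ℏ; Σ(L_z)² = 110 ℏ²; θ_min ≈ 24.09°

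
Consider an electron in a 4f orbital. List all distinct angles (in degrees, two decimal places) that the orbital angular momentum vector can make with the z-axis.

θ ∈ {30.00°, 54.74°, 73.22°, 90.00°, 106.78°, 125.26°, 150.00°}

4f means n = 4, l = 3.
|L| = ℏ√(l(l+1)) = 2√3 ℏ.
cos θ = m_l/√12 for each m_l ∈ {-3, -2, -1, 0, 1, 2, 3}.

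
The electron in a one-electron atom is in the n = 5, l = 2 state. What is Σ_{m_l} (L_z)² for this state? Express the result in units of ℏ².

Σ(L_z)² = 10 ℏ²

The allowed m_l values are -2, -1, 0, 1, 2.
Σ m_l² = 2·(1 + 4) = 10.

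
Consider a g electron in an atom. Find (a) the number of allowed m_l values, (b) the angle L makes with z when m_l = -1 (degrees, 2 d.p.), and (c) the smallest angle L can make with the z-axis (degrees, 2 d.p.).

9 values; θ(m_l=-1) ≈ 102.92°; θ_min ≈ 26.57°

A g state has l = 4.
There are 2l+1 = 9 values of m_l.
For m_l = -1: cos θ = -1/√20, θ ≈ 102.92°.
cos θ_min = 4/√20, so θ_min ≈ 26.57°.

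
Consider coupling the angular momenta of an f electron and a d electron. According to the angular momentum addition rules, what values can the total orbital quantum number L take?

L = 1, 2, 3, 4, 5

By the triangle rule, |l₁ − l₂| ≤ L ≤ l₁ + l₂.
So L can be 1, 2, 3, 4, 5.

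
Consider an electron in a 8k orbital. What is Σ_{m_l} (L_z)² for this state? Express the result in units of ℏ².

Σ(L_z)² = 280 ℏ²

8k means n = 8, l = 7.
m_l runs from −7 to 7, i.e. {-7, -6, -5, -4, -3, -2, -1, 0, 1, 2, 3, 4, 5, 6, 7}.
Summing m² from −7 to 7: Σ m_l² = 280.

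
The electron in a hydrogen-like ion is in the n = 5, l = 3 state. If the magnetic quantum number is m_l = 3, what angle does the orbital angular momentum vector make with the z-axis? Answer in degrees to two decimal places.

|L| = ℏ√(l(l+1)) = 2√3 ℏ.
L_z = m_l ℏ = 3ℏ.
cos θ = L_z/|L| = 3/√12, so θ ≈ 30.00°.

θ ≈ 30.00°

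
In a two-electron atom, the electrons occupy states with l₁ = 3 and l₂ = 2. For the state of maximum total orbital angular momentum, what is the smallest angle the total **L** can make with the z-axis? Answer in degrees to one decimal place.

The total orbital quantum number L ranges from |l₁ − l₂| to l₁ + l₂ in integer steps.
L ∈ {1, 2, 3, 4, 5}.
The maximum is L = 5, with |L_tot| = ℏ√(5·6) = √30 ℏ.
The minimum angle with z is arccos(5/√30) ≈ 24.1°.

θ_min ≈ 24.1°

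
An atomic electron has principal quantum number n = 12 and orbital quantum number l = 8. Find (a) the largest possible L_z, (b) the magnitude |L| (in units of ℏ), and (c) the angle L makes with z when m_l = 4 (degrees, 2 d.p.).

L_z,max = lℏ = 8ℏ.
|L| = ℏ√(8·9) = 6√2 ℏ ≈ 8.485ℏ.
For m_l = 4: cos θ = 4/√72, θ ≈ 61.87°.

L_z,max = 8ℏ; |L| = 6√2 ℏ ≈ 8.485ℏ; θ(m_l=4) ≈ 61.87°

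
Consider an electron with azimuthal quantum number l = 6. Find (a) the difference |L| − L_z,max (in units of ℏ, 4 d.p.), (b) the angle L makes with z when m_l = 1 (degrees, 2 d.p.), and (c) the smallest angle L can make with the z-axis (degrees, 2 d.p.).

|L| − L_z,max = (√42 − 6)ℏ ≈ 0.4807ℏ.
For m_l = 1: cos θ = 1/√42, θ ≈ 81.12°.
cos θ_min = 6/√42, so θ_min ≈ 22.21°.

|L|−L_z,max ≈ 0.4807ℏ; θ(m_l=1) ≈ 81.12°; θ_min ≈ 22.21°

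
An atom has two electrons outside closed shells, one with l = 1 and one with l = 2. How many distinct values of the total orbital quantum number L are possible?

3

Angular momentum addition gives L = |l₁ − l₂|, …, l₁ + l₂.
So L can be 1, 2, 3.
That is 3 values.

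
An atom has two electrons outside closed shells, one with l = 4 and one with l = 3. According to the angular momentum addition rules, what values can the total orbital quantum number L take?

Angular momentum addition gives L = |l₁ − l₂|, …, l₁ + l₂.
Allowed values: L = 1, 2, 3, 4, 5, 6, 7.

L = 1, 2, 3, 4, 5, 6, 7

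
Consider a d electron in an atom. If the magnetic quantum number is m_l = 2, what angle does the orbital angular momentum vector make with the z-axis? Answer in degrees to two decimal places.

A d state has l = 2.
|L| = √(l(l+1)) ℏ = √6 ℏ.
L_z = m_l ℏ = 2ℏ.
cos θ = L_z/|L| = 2/√6, so θ ≈ 35.26°.

θ ≈ 35.26°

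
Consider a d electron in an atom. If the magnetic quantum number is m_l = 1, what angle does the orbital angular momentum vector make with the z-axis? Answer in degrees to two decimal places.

θ ≈ 65.91°

For a d orbital, l = 2.
|L| = ℏ√(l(l+1)) = √6 ℏ.
L_z = m_l ℏ = 1ℏ.
cos θ = L_z/|L| = 1/√6, so θ ≈ 65.91°.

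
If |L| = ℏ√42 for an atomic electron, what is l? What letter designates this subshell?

l = 6 (i orbital)

(|L|/ℏ)² = l(l+1) = 42.
The positive root is l = 6.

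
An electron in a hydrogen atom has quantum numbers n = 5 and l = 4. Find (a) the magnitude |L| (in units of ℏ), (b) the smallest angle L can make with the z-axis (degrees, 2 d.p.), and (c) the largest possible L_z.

|L| = ℏ√(4·5) = 2√5 ℏ ≈ 4.472ℏ.
cos θ_min = 4/√20, so θ_min ≈ 26.57°.
L_z,max = lℏ = 4ℏ.

|L| = 2√5 ℏ ≈ 4.472ℏ; θ_min ≈ 26.57°; L_z,max = 4ℏ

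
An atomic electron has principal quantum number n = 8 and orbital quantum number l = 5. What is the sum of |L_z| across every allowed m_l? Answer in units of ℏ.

The allowed m_l values are -5, -4, -3, -2, -1, 0, 1, 2, 3, 4, 5.
Σ|m_l| = l(l+1) = 30.

Σ|L_z| = 30 ℏ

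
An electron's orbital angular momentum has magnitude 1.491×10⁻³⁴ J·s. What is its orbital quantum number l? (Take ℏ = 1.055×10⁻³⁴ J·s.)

Dividing by ℏ: |L|/ℏ ≈ 1.413.
(|L|/ℏ)² = l(l+1) ≈ 2.00 ⇒ l = 1.

l = 1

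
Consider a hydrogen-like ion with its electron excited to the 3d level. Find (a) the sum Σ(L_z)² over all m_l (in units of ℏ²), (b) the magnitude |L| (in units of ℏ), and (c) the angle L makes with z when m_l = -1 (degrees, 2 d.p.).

Σ(L_z)² = 10 ℏ²; |L| = √6 ℏ ≈ 2.449ℏ; θ(m_l=-1) ≈ 114.09°

The 3d level has l = 2.
Σ m_l² = 10, so Σ(L_z)² = 10 ℏ².
|L| = ℏ√(2·3) = √6 ℏ ≈ 2.449ℏ.
For m_l = -1: cos θ = -1/√6, θ ≈ 114.09°.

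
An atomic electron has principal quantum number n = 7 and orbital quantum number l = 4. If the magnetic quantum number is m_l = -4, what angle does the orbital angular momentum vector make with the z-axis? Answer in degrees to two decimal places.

θ ≈ 153.43°

|L| = ℏ√(l(l+1)) = 2√5 ℏ.
L_z = m_l ℏ = −4ℏ.
cos θ = L_z/|L| = -4/√20, so θ ≈ 153.43°.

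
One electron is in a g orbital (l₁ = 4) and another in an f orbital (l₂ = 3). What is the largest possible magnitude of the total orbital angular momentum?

Angular momentum addition gives L = |l₁ − l₂|, …, l₁ + l₂.
L ∈ {1, 2, 3, 4, 5, 6, 7}.
The largest magnitude corresponds to L = 7: |L_tot| = ℏ√(7·8) = 2√14 ℏ.

|L_tot|_max = 2√14 ℏ ≈ 7.483ℏ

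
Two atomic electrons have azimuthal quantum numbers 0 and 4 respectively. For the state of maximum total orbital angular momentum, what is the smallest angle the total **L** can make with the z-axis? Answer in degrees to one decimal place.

θ_min ≈ 26.6°

Angular momentum addition gives L = |l₁ − l₂|, …, l₁ + l₂.
So L can be 4.
The maximum is L = 4, with |L_tot| = ℏ√(4·5) = 2√5 ℏ.
The minimum angle with z is arccos(4/√20) ≈ 26.6°.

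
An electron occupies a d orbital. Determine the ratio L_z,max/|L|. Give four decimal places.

A d state has l = 2.
|L| = √6 ℏ ≈ 2.4495ℏ, while L_z,max = lℏ = 2ℏ.
L_z,max/|L| = 2/√6 = 0.8165.

L_z,max/|L| = 0.8165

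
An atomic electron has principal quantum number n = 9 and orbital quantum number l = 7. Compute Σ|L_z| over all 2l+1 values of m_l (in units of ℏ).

Σ|L_z| = 56 ℏ

m_l runs from −7 to 7, i.e. {-7, -6, -5, -4, -3, -2, -1, 0, 1, 2, 3, 4, 5, 6, 7}.
Σ|m_l| = 2·7(7+1)/2 = 56.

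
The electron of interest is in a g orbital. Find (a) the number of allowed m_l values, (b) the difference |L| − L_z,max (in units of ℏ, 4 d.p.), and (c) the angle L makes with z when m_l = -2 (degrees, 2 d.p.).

The letter g corresponds to l = 4.
There are 2l+1 = 9 values of m_l.
|L| − L_z,max = (2√5 − 4)ℏ ≈ 0.4721ℏ.
For m_l = -2: cos θ = -2/√20, θ ≈ 116.57°.

9 values; |L|−L_z,max ≈ 0.4721ℏ; θ(m_l=-2) ≈ 116.57°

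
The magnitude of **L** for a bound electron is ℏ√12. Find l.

l = 3

|L| = ℏ√(l(l+1)), so l(l+1) = 12.
The positive root is l = 3.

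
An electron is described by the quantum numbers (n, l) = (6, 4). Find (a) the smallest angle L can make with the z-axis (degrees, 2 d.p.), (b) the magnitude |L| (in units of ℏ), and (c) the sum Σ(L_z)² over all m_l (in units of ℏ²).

θ_min ≈ 26.57°; |L| = 2√5 ℏ ≈ 4.472ℏ; Σ(L_z)² = 60 ℏ²

cos θ_min = 4/√20, so θ_min ≈ 26.57°.
|L| = ℏ√(4·5) = 2√5 ℏ ≈ 4.472ℏ.
Σ m_l² = 60, so Σ(L_z)² = 60 ℏ².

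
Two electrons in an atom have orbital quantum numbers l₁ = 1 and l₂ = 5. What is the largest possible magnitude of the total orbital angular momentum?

|L_tot|_max = √42 ℏ ≈ 6.481ℏ

By the triangle rule, |l₁ − l₂| ≤ L ≤ l₁ + l₂.
Allowed values: L = 4, 5, 6.
The largest magnitude corresponds to L = 6: |L_tot| = ℏ√(6·7) = √42 ℏ.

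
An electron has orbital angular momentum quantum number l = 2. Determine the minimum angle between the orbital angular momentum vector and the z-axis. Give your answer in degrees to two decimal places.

|L| = ℏ√(l(l+1)) = √6 ℏ.
The smallest angle corresponds to the largest L_z, i.e. m_l = l = 2, giving L_z = 2ℏ.
cos θ_min = 2/√6, so θ_min ≈ 35.26°.

θ_min ≈ 35.26°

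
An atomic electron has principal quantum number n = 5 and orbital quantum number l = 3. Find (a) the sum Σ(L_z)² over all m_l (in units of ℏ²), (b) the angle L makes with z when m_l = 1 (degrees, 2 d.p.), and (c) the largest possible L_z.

Σ m_l² = 28, so Σ(L_z)² = 28 ℏ².
For m_l = 1: cos θ = 1/√12, θ ≈ 73.22°.
L_z,max = lℏ = 3ℏ.

Σ(L_z)² = 28 ℏ²; θ(m_l=1) ≈ 73.22°; L_z,max = 3ℏ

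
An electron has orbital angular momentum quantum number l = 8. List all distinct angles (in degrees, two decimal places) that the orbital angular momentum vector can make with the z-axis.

θ ∈ {19.47°, 34.42°, 45.00°, 53.90°, 61.87°, 69.30°, 76.37°, 83.23°, 90.00°, 96.77°, 103.63°, 110.70°, 118.13°, 126.10°, 135.00°, 145.58°, 160.53°}

|L|² = l(l+1)ℏ² = 72ℏ², so |L| = 6√2 ℏ.
cos θ = m_l/√72 for each m_l ∈ {-8, -7, -6, -5, -4, -3, -2, -1, 0, 1, 2, 3, 4, 5, 6, 7, 8}.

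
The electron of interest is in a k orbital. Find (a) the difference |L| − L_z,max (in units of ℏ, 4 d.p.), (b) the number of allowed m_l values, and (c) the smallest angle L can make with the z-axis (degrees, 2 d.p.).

|L|−L_z,max ≈ 0.4833ℏ; 15 values; θ_min ≈ 20.70°

A k state has l = 7.
|L| − L_z,max = (2√14 − 7)ℏ ≈ 0.4833ℏ.
There are 2l+1 = 15 values of m_l.
cos θ_min = 7/√56, so θ_min ≈ 20.70°.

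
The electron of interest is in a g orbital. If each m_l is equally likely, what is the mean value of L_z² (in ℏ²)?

⟨L_z²⟩ = 6.667 ℏ²

For a g orbital, l = 4.
m_l runs from −4 to 4, i.e. {-4, -3, -2, -1, 0, 1, 2, 3, 4}.
⟨L_z²⟩ = ℏ²·l(l+1)/3 = 6.667ℏ².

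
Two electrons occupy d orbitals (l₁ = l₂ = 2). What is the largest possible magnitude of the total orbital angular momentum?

Angular momentum addition gives L = |l₁ − l₂|, …, l₁ + l₂.
So L can be 0, 1, 2, 3, 4.
The largest magnitude corresponds to L = 4: |L_tot| = ℏ√(4·5) = 2√5 ℏ.

|L_tot|_max = 2√5 ℏ ≈ 4.472ℏ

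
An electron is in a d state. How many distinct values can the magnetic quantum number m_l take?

A d state has l = 2.
The number of m_l values is 2l + 1 = 2·2 + 1 = 5.

5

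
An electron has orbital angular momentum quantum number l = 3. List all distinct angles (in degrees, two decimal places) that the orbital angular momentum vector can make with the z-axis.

θ ∈ {30.00°, 54.74°, 73.22°, 90.00°, 106.78°, 125.26°, 150.00°}

|L|² = l(l+1)ℏ² = 12ℏ², so |L| = 2√3 ℏ.
cos θ = m_l/√12 for each m_l ∈ {-3, -2, -1, 0, 1, 2, 3}.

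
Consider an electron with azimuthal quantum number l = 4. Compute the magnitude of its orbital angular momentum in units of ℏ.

|L| = 2√5 ℏ ≈ 4.472ℏ

|L| = ℏ√(l(l+1)) = ℏ√(4·5) = 2√5 ℏ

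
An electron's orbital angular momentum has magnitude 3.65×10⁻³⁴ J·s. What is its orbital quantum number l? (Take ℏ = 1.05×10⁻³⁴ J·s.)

Dividing by ℏ: |L|/ℏ ≈ 3.476.
l(l+1) ≈ 3.476² ≈ 12.08, so l = 3.

l = 3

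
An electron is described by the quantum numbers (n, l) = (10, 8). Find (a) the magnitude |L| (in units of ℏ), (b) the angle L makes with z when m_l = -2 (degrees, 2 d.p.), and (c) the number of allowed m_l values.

|L| = ℏ√(8·9) = 6√2 ℏ ≈ 8.485ℏ.
For m_l = -2: cos θ = -2/√72, θ ≈ 103.63°.
There are 2l+1 = 17 values of m_l.

|L| = 6√2 ℏ ≈ 8.485ℏ; θ(m_l=-2) ≈ 103.63°; 17 values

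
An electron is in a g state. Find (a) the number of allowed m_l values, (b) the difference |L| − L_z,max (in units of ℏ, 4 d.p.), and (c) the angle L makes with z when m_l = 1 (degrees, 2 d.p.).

9 values; |L|−L_z,max ≈ 0.4721ℏ; θ(m_l=1) ≈ 77.08°

G corresponds to l = 4.
There are 2l+1 = 9 values of m_l.
|L| − L_z,max = (2√5 − 4)ℏ ≈ 0.4721ℏ.
For m_l = 1: cos θ = 1/√20, θ ≈ 77.08°.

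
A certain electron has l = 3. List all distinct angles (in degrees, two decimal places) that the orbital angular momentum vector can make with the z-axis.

θ ∈ {30.00°, 54.74°, 73.22°, 90.00°, 106.78°, 125.26°, 150.00°}

|L| = √(l(l+1)) ℏ = 2√3 ℏ.
cos θ = m_l/√12 for each m_l ∈ {-3, -2, -1, 0, 1, 2, 3}.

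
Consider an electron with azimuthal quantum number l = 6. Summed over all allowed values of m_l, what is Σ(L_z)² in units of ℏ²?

m_l runs from −6 to 6, i.e. {-6, -5, -4, -3, -2, -1, 0, 1, 2, 3, 4, 5, 6}.
Σ m_l² = 2·(1 + 4 + 9 + 16 + 25 + 36) = 182.

Σ(L_z)² = 182 ℏ²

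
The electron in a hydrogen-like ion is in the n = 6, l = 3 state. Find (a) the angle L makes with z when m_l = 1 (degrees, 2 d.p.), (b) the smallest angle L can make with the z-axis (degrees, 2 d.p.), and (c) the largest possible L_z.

θ(m_l=1) ≈ 73.22°; θ_min ≈ 30.00°; L_z,max = 3ℏ

For m_l = 1: cos θ = 1/√12, θ ≈ 73.22°.
cos θ_min = 3/√12, so θ_min ≈ 30.00°.
L_z,max = lℏ = 3ℏ.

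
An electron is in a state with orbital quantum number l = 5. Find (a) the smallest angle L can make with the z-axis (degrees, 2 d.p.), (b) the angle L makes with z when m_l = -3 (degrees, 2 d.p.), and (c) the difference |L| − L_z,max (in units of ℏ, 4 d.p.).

θ_min ≈ 24.09°; θ(m_l=-3) ≈ 123.21°; |L|−L_z,max ≈ 0.4772ℏ

cos θ_min = 5/√30, so θ_min ≈ 24.09°.
For m_l = -3: cos θ = -3/√30, θ ≈ 123.21°.
|L| − L_z,max = (√30 − 5)ℏ ≈ 0.4772ℏ.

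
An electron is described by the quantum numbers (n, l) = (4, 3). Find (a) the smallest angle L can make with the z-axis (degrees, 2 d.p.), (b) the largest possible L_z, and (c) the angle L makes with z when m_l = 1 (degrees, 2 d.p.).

cos θ_min = 3/√12, so θ_min ≈ 30.00°.
L_z,max = lℏ = 3ℏ.
For m_l = 1: cos θ = 1/√12, θ ≈ 73.22°.

θ_min ≈ 30.00°; L_z,max = 3ℏ; θ(m_l=1) ≈ 73.22°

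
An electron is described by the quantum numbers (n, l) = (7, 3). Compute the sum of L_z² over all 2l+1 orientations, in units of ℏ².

Σ(L_z)² = 28 ℏ²

m_l ∈ {-3, -2, -1, 0, 1, 2, 3}.
Summing m² from −3 to 3: Σ m_l² = 28.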